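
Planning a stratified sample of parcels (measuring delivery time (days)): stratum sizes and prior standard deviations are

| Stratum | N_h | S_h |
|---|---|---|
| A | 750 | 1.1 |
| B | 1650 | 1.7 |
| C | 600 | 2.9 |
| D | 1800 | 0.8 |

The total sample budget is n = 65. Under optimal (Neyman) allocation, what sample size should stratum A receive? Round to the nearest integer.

Neyman allocation: n_h = n · N_h S_h / Σ N_i S_i, with n = 65.
  stratum A: N_h·S_h = 750·1.1 = 825.00
  stratum B: N_h·S_h = 1650·1.7 = 2805.00
  stratum C: N_h·S_h = 600·2.9 = 1740.00
  stratum D: N_h·S_h = 1800·0.8 = 1440.00
Σ N_h S_h = 6810.00
n for stratum A = 65·825.00/6810.00 = 7.874 → 8

8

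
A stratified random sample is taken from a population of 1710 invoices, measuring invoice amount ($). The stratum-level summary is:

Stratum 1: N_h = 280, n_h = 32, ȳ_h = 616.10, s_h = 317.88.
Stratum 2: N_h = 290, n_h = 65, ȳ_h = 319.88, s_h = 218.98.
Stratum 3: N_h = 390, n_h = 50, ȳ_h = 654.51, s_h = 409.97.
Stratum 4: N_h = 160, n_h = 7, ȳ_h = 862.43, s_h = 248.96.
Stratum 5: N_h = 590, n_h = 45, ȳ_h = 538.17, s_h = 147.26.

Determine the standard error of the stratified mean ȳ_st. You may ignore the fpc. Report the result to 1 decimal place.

SE(ȳ_st) ≈ 20.4

V̂(ȳ_st) = Σ W_h² s_h²/n_h, with W_h = N_h/N and N = 1710:
  stratum 1: (280/1710)²·317.88²/32 = 84.6643
  stratum 2: (290/1710)²·218.98²/65 = 21.2177
  stratum 3: (390/1710)²·409.97²/50 = 174.852
  stratum 4: (160/1710)²·248.96²/7 = 77.5191
  stratum 5: (590/1710)²·147.26²/45 = 57.3679
V̂(ȳ_st) = 415.621
SE(ȳ_st) = √415.621 = 20.3868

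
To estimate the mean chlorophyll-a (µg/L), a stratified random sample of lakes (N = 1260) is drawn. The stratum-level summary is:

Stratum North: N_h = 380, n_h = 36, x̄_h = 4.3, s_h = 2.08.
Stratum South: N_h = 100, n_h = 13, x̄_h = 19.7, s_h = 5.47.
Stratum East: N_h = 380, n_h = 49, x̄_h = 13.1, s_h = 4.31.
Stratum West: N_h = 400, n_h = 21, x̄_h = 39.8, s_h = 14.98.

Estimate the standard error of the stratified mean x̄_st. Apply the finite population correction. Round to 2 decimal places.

V̂(x̄_st) = Σ W_h² (1 − n_h/N_h) s_h²/n_h, with W_h = N_h/N and N = 1260:
  stratum North: (380/1260)²·(1 − 36/380)·2.08²/36 = 0.00989521
  stratum South: (100/1260)²·(1 − 13/100)·5.47²/13 = 0.0126127
  stratum East: (380/1260)²·(1 − 49/380)·4.31²/49 = 0.0300351
  stratum West: (400/1260)²·(1 − 21/400)·14.98²/21 = 1.02038
V̂(x̄_st) = 1.07292
SE(x̄_st) = √1.07292 = 1.03582

SE(x̄_st) ≈ 1.04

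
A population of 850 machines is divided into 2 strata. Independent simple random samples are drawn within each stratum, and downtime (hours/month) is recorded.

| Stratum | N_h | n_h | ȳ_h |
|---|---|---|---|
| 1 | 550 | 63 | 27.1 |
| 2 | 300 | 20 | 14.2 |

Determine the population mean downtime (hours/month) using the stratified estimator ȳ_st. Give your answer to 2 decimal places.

N = Σ N_h = 850. Stratum weights W_h = N_h/N.
ȳ_st = (550·27.1 + 300·14.2) / 850 = 22.5471

ȳ_st ≈ 22.55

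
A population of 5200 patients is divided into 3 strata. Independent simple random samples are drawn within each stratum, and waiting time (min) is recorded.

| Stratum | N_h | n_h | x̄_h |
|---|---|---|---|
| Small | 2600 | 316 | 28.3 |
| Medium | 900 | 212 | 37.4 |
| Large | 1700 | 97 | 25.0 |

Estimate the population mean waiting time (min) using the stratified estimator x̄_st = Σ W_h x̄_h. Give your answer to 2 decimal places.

N = Σ N_h = 5200. Stratum weights W_h = N_h/N.
x̄_st = (2600·28.3 + 900·37.4 + 1700·25.0) / 5200 = 28.7962

x̄_st ≈ 28.80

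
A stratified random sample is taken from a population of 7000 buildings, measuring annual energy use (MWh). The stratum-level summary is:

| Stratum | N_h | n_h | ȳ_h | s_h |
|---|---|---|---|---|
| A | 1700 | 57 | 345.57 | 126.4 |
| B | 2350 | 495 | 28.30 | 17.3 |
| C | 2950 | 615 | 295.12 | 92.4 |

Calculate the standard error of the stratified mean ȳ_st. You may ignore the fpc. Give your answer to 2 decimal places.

SE(ȳ_st) ≈ 4.37

V̂(ȳ_st) = Σ W_h² s_h²/n_h, with W_h = N_h/N and N = 7000:
  stratum A: (1700/7000)²·126.4²/57 = 16.5318
  stratum B: (2350/7000)²·17.3²/495 = 0.0681438
  stratum C: (2950/7000)²·92.4²/615 = 2.46557
V̂(ȳ_st) = 19.0655
SE(ȳ_st) = √19.0655 = 4.36641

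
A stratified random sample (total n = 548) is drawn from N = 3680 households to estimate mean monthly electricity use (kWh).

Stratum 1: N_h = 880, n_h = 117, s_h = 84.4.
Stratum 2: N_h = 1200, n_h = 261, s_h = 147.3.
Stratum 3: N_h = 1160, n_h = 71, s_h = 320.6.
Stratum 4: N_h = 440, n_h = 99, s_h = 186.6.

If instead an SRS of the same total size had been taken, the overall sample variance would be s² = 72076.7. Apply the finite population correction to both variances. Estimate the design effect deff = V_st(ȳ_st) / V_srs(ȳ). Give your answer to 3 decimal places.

deff ≈ 1.330

V̂(ȳ_st) = Σ W_h² (1 − n_h/N_h) s_h²/n_h, with W_h = N_h/N and N = 3680:
  stratum 1: (880/3680)²·(1 − 117/880)·84.4²/117 = 3.01864
  stratum 2: (1200/3680)²·(1 − 261/1200)·147.3²/261 = 6.91697
  stratum 3: (1160/3680)²·(1 − 71/1160)·320.6²/71 = 135.039
  stratum 4: (440/3680)²·(1 − 99/440)·186.6²/99 = 3.89672
V_st = 148.871
V_srs = (1 − 548/3680)·72076.7/548 = 111.941
deff = V_st / V_srs = 148.871/111.941 = 1.3299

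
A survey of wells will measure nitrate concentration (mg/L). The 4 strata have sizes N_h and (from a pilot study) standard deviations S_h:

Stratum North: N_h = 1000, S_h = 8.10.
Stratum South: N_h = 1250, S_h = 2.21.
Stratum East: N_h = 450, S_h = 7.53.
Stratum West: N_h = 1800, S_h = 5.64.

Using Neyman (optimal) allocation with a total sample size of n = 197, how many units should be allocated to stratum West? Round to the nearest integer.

82

Neyman allocation: n_h = n · N_h S_h / Σ N_i S_i, with n = 197.
  stratum North: N_h·S_h = 1000·8.10 = 8100.00
  stratum South: N_h·S_h = 1250·2.21 = 2762.50
  stratum East: N_h·S_h = 450·7.53 = 3388.50
  stratum West: N_h·S_h = 1800·5.64 = 10152.00
Σ N_h S_h = 24403.00
n for stratum West = 197·10152.00/24403.00 = 81.955 → 82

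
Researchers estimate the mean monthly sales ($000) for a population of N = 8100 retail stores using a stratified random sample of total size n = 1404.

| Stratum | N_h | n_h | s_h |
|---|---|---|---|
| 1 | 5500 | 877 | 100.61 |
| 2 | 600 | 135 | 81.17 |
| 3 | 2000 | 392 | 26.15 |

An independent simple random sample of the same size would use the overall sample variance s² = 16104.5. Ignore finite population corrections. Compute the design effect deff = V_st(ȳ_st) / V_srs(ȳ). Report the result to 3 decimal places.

V̂(ȳ_st) = Σ W_h² s_h²/n_h, with W_h = N_h/N and N = 8100:
  stratum 1: (5500/8100)²·100.61²/877 = 5.32155
  stratum 2: (600/8100)²·81.17²/135 = 0.267787
  stratum 3: (2000/8100)²·26.15²/392 = 0.106352
V_st = 5.69569
V_srs = s²/n = 16104.5/1404 = 11.4704
deff = V_st / V_srs = 5.69569/11.4704 = 0.4966

deff ≈ 0.497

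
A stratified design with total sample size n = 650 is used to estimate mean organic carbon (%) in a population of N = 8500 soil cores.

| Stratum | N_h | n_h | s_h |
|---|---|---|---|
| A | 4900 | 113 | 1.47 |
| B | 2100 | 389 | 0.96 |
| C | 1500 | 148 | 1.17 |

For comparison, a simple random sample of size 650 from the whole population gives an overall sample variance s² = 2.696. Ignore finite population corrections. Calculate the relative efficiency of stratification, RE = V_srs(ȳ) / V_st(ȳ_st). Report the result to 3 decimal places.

RE ≈ 0.611

V̂(ȳ_st) = Σ W_h² s_h²/n_h, with W_h = N_h/N and N = 8500:
  stratum A: (4900/8500)²·1.47²/113 = 0.00635493
  stratum B: (2100/8500)²·0.96²/389 = 0.000144608
  stratum C: (1500/8500)²·1.17²/148 = 0.000288041
V_st = 0.00678758
V_srs = s²/n = 2.696/650 = 0.00414769
Relative efficiency = V_srs / V_st = 0.00414769/0.00678758 = 0.6111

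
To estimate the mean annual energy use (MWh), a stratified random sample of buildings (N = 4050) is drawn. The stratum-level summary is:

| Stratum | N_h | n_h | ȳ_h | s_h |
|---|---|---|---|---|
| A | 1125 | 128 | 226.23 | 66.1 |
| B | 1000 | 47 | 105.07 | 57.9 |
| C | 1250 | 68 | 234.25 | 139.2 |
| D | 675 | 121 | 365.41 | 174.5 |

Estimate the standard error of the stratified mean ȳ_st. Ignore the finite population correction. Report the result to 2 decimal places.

SE(ȳ_st) ≈ 6.41

V̂(ȳ_st) = Σ W_h² s_h²/n_h, with W_h = N_h/N and N = 4050:
  stratum A: (1125/4050)²·66.1²/128 = 2.63383
  stratum B: (1000/4050)²·57.9²/47 = 4.3486
  stratum C: (1250/4050)²·139.2²/68 = 27.1444
  stratum D: (675/4050)²·174.5²/121 = 6.99042
V̂(ȳ_st) = 41.1172
SE(ȳ_st) = √41.1172 = 6.41227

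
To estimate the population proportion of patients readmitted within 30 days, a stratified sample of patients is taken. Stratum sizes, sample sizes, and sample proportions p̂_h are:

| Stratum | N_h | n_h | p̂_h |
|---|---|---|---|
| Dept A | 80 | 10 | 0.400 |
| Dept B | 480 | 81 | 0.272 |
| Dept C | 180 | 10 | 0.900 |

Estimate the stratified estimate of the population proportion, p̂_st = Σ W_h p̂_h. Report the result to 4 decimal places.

N = 740; stratum weights W_h = N_h/N.
p̂_st = Σ W_h p̂_h = (80·0.400 + 480·0.272 + 180·0.900)/740 = 0.43859

p̂_st ≈ 0.4386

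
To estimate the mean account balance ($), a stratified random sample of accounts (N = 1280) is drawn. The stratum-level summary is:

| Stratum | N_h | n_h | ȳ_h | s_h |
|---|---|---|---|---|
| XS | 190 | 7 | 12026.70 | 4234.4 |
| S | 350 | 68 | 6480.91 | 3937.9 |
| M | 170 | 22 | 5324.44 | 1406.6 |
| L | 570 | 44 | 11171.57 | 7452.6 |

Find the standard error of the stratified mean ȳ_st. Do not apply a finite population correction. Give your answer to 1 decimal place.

V̂(ȳ_st) = Σ W_h² s_h²/n_h, with W_h = N_h/N and N = 1280:
  stratum XS: (190/1280)²·4234.4²/7 = 56438.2
  stratum S: (350/1280)²·3937.9²/68 = 17050.5
  stratum M: (170/1280)²·1406.6²/22 = 1586.34
  stratum L: (570/1280)²·7452.6²/44 = 250318
V̂(ȳ_st) = 325393
SE(ȳ_st) = √325393 = 570.433

SE(ȳ_st) ≈ 570.4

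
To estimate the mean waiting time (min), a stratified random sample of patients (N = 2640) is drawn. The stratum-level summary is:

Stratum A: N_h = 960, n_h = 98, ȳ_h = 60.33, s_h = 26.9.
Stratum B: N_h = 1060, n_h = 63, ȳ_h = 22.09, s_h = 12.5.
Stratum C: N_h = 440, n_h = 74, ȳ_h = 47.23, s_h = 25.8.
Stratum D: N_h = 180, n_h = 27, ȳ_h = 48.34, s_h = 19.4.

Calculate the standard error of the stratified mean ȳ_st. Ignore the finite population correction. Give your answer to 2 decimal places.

V̂(ȳ_st) = Σ W_h² s_h²/n_h, with W_h = N_h/N and N = 2640:
  stratum A: (960/2640)²·26.9²/98 = 0.976367
  stratum B: (1060/2640)²·12.5²/63 = 0.399837
  stratum C: (440/2640)²·25.8²/74 = 0.249865
  stratum D: (180/2640)²·19.4²/27 = 0.0648003
V̂(ȳ_st) = 1.69087
SE(ȳ_st) = √1.69087 = 1.30033

SE(ȳ_st) ≈ 1.30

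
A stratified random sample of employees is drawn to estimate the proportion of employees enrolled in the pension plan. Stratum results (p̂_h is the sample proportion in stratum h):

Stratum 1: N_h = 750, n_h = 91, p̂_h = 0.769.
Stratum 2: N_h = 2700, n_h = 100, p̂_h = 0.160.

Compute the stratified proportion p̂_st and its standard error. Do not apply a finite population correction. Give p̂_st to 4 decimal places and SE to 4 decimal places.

N = 3450; stratum weights W_h = N_h/N.
p̂_st = Σ W_h p̂_h = (750·0.769 + 2700·0.160)/3450 = 0.29239
V̂(p̂_st) = Σ W_h² p̂_h(1−p̂_h)/(n_h−1):
  stratum 1: (750/3450)²·0.769·0.231/90 = 9.32782e-05
  stratum 2: (2700/3450)²·0.160·0.840/99 = 0.000831483
V̂(p̂_st) = 0.000924761; SE = √V̂ = 0.0304099

p̂_st ≈ 0.2924, SE ≈ 0.0304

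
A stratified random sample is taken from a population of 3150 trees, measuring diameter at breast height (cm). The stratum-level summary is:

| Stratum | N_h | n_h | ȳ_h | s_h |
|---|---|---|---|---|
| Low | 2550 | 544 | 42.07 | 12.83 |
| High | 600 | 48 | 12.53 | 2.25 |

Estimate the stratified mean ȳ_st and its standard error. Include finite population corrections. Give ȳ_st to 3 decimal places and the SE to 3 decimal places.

ȳ_st = Σ W_h ȳ_h = (2550·42.07 + 600·12.53)/3150 = 36.44333
V̂(ȳ_st) = Σ W_h² (1 − n_h/N_h) s_h²/n_h, with W_h = N_h/N and N = 3150:
  stratum Low: (2550/3150)²·(1 − 544/2550)·12.83²/544 = 0.155993
  stratum High: (600/3150)²·(1 − 48/600)·2.25²/48 = 0.00352041
V̂(ȳ_st) = 0.159513
SE(ȳ_st) = √0.159513 = 0.399391

ȳ_st ≈ 36.443, SE ≈ 0.399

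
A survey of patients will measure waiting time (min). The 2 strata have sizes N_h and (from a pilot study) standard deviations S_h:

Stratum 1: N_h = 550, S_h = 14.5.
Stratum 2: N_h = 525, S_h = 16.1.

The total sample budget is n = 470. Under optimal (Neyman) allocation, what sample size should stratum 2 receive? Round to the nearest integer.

242

Neyman allocation: n_h = n · N_h S_h / Σ N_i S_i, with n = 470.
  stratum 1: N_h·S_h = 550·14.5 = 7975.00
  stratum 2: N_h·S_h = 525·16.1 = 8452.50
Σ N_h S_h = 16427.50
n for stratum 2 = 470·8452.50/16427.50 = 241.831 → 242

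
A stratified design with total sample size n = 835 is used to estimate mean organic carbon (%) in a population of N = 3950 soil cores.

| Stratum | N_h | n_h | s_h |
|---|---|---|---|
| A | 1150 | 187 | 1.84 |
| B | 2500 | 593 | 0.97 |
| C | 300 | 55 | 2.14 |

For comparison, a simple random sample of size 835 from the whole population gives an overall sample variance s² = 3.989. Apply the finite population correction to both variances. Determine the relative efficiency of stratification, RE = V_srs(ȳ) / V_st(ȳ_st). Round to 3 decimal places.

V̂(ȳ_st) = Σ W_h² (1 − n_h/N_h) s_h²/n_h, with W_h = N_h/N and N = 3950:
  stratum A: (1150/3950)²·(1 − 187/1150)·1.84²/187 = 0.00128506
  stratum B: (2500/3950)²·(1 − 593/2500)·0.97²/593 = 0.000484825
  stratum C: (300/3950)²·(1 − 55/300)·2.14²/55 = 0.000392246
V_st = 0.00216213
V_srs = (1 − 835/3950)·3.989/835 = 0.00376737
Relative efficiency = V_srs / V_st = 0.00376737/0.00216213 = 1.7424

RE ≈ 1.742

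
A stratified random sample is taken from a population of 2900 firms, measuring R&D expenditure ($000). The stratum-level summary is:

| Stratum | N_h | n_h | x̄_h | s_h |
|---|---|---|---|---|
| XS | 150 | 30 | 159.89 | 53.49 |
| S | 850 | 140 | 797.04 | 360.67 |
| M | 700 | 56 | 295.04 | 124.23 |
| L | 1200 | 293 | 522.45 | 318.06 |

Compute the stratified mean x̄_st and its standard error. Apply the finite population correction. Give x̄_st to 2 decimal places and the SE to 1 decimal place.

x̄_st ≈ 529.29, SE ≈ 11.2

x̄_st = Σ W_h x̄_h = (150·159.89 + 850·797.04 + 700·295.04 + 1200·522.45)/2900 = 529.28810
V̂(x̄_st) = Σ W_h² (1 − n_h/N_h) s_h²/n_h, with W_h = N_h/N and N = 2900:
  stratum XS: (150/2900)²·(1 − 30/150)·53.49²/30 = 0.204127
  stratum S: (850/2900)²·(1 − 140/850)·360.67²/140 = 66.6766
  stratum M: (700/2900)²·(1 − 56/700)·124.23²/56 = 14.7725
  stratum L: (1200/2900)²·(1 − 293/1200)·318.06²/293 = 44.6831
V̂(x̄_st) = 126.336
SE(x̄_st) = √126.336 = 11.2399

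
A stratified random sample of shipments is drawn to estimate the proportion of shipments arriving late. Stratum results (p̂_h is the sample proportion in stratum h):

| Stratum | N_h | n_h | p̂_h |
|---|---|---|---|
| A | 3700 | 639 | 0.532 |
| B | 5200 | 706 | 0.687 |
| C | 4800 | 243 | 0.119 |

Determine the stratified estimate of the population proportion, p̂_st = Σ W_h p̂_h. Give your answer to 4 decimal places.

N = 13700; stratum weights W_h = N_h/N.
p̂_st = Σ W_h p̂_h = (3700·0.532 + 5200·0.687 + 4800·0.119)/13700 = 0.44613

p̂_st ≈ 0.4461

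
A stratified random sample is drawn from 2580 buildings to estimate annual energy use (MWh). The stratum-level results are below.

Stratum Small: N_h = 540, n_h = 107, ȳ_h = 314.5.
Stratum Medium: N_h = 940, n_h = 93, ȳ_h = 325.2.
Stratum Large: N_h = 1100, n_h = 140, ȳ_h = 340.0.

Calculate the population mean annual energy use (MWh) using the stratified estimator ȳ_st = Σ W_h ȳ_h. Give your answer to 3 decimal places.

ȳ_st ≈ 329.271

N = Σ N_h = 2580. Stratum weights W_h = N_h/N.
ȳ_st = (540·314.5 + 940·325.2 + 1100·340.0) / 2580 = 329.27054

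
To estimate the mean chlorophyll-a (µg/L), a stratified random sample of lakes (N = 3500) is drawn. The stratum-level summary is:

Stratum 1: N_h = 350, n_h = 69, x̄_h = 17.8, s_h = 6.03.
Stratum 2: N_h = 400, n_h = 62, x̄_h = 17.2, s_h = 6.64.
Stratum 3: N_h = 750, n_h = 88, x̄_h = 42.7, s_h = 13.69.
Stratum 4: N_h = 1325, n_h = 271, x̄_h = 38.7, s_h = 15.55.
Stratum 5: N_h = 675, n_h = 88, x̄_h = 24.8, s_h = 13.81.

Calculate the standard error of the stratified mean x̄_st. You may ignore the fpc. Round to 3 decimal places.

V̂(x̄_st) = Σ W_h² s_h²/n_h, with W_h = N_h/N and N = 3500:
  stratum 1: (350/3500)²·6.03²/69 = 0.0052697
  stratum 2: (400/3500)²·6.64²/62 = 0.00928813
  stratum 3: (750/3500)²·13.69²/88 = 0.0977937
  stratum 4: (1325/3500)²·15.55²/271 = 0.127875
  stratum 5: (675/3500)²·13.81²/88 = 0.0806076
V̂(x̄_st) = 0.320835
SE(x̄_st) = √0.320835 = 0.566423

SE(x̄_st) ≈ 0.566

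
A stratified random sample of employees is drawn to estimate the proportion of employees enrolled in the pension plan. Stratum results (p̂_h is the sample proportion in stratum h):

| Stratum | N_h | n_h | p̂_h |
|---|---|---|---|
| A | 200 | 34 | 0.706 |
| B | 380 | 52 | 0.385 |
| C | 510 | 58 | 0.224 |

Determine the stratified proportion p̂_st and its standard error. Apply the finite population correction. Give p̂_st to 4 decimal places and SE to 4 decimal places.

p̂_st ≈ 0.3686, SE ≈ 0.0354

N = 1090; stratum weights W_h = N_h/N.
p̂_st = Σ W_h p̂_h = (200·0.706 + 380·0.385 + 510·0.224)/1090 = 0.36857
V̂(p̂_st) = Σ W_h² (1 − n_h/N_h) p̂_h(1−p̂_h)/(n_h−1):
  stratum A: (200/1090)²·(1 − 34/200)·0.706·0.294/33 = 0.000175761
  stratum B: (380/1090)²·(1 − 52/380)·0.385·0.615/51 = 0.000487046
  stratum C: (510/1090)²·(1 − 58/510)·0.224·0.776/57 = 0.000591685
V̂(p̂_st) = 0.00125449; SE = √V̂ = 0.0354188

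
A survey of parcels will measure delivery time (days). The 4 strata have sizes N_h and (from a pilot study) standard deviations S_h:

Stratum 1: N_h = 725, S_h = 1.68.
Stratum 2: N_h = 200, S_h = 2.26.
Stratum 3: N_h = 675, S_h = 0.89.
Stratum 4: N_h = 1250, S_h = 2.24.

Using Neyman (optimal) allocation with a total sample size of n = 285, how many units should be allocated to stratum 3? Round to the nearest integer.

Neyman allocation: n_h = n · N_h S_h / Σ N_i S_i, with n = 285.
  stratum 1: N_h·S_h = 725·1.68 = 1218.00
  stratum 2: N_h·S_h = 200·2.26 = 452.00
  stratum 3: N_h·S_h = 675·0.89 = 600.75
  stratum 4: N_h·S_h = 1250·2.24 = 2800.00
Σ N_h S_h = 5070.75
n for stratum 3 = 285·600.75/5070.75 = 33.765 → 34

34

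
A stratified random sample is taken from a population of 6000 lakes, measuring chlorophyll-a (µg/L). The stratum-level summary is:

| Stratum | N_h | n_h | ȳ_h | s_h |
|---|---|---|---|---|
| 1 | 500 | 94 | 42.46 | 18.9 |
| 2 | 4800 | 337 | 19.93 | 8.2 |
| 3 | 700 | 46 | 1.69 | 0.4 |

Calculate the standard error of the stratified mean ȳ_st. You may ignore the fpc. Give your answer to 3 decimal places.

V̂(ȳ_st) = Σ W_h² s_h²/n_h, with W_h = N_h/N and N = 6000:
  stratum 1: (500/6000)²·18.9²/94 = 0.0263896
  stratum 2: (4800/6000)²·8.2²/337 = 0.127696
  stratum 3: (700/6000)²·0.4²/46 = 4.7343e-05
V̂(ȳ_st) = 0.154133
SE(ȳ_st) = √0.154133 = 0.392598

SE(ȳ_st) ≈ 0.393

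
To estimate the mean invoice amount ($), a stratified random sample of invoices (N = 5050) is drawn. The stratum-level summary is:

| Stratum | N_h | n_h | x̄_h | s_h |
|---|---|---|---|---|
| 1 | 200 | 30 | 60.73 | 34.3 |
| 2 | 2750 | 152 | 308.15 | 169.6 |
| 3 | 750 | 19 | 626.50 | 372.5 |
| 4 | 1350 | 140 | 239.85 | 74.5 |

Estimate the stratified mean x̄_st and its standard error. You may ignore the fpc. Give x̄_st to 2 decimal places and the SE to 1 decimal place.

x̄_st ≈ 327.37, SE ≈ 14.8

x̄_st = Σ W_h x̄_h = (200·60.73 + 2750·308.15 + 750·626.50 + 1350·239.85)/5050 = 327.37248
V̂(x̄_st) = Σ W_h² s_h²/n_h, with W_h = N_h/N and N = 5050:
  stratum 1: (200/5050)²·34.3²/30 = 0.0615098
  stratum 2: (2750/5050)²·169.6²/152 = 56.1165
  stratum 3: (750/5050)²·372.5²/19 = 161.079
  stratum 4: (1350/5050)²·74.5²/140 = 2.83315
V̂(x̄_st) = 220.09
SE(x̄_st) = √220.09 = 14.8354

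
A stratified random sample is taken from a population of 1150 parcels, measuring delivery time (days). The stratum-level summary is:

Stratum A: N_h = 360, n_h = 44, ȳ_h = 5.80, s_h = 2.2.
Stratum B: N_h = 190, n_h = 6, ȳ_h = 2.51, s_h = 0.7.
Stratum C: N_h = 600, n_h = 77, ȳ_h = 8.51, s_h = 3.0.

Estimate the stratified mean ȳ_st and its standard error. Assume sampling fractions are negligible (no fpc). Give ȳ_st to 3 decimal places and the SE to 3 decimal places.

ȳ_st ≈ 6.670, SE ≈ 0.212

ȳ_st = Σ W_h ȳ_h = (360·5.80 + 190·2.51 + 600·8.51)/1150 = 6.67035
V̂(ȳ_st) = Σ W_h² s_h²/n_h, with W_h = N_h/N and N = 1150:
  stratum A: (360/1150)²·2.2²/44 = 0.0107796
  stratum B: (190/1150)²·0.7²/6 = 0.00222924
  stratum C: (600/1150)²·3.0²/77 = 0.031817
V̂(ȳ_st) = 0.0448258
SE(ȳ_st) = √0.0448258 = 0.211721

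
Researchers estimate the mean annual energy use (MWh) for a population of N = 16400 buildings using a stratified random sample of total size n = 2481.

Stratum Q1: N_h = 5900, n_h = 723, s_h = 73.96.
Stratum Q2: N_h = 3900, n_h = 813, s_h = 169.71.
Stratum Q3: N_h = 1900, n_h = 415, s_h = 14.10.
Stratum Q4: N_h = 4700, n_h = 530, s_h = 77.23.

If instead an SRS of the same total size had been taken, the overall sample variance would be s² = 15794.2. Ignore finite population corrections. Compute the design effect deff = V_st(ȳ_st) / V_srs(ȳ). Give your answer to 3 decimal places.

deff ≈ 0.615

V̂(ȳ_st) = Σ W_h² s_h²/n_h, with W_h = N_h/N and N = 16400:
  stratum Q1: (5900/16400)²·73.96²/723 = 0.979201
  stratum Q2: (3900/16400)²·169.71²/813 = 2.00339
  stratum Q3: (1900/16400)²·14.10²/415 = 0.00642998
  stratum Q4: (4700/16400)²·77.23²/530 = 0.924281
V_st = 3.9133
V_srs = s²/n = 15794.2/2481 = 6.36606
deff = V_st / V_srs = 3.9133/6.36606 = 0.6147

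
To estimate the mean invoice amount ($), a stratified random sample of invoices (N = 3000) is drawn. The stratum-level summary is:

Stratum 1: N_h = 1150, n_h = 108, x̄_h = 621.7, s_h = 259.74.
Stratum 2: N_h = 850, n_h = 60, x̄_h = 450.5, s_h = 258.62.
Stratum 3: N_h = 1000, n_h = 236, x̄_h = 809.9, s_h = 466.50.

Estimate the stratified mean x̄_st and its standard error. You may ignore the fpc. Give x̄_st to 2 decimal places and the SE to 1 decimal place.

x̄_st ≈ 635.93, SE ≈ 16.8

x̄_st = Σ W_h x̄_h = (1150·621.7 + 850·450.5 + 1000·809.9)/3000 = 635.92667
V̂(x̄_st) = Σ W_h² s_h²/n_h, with W_h = N_h/N and N = 3000:
  stratum 1: (1150/3000)²·259.74²/108 = 91.7925
  stratum 2: (850/3000)²·258.62²/60 = 89.4887
  stratum 3: (1000/3000)²·466.50²/236 = 102.459
V̂(x̄_st) = 283.74
SE(x̄_st) = √283.74 = 16.8446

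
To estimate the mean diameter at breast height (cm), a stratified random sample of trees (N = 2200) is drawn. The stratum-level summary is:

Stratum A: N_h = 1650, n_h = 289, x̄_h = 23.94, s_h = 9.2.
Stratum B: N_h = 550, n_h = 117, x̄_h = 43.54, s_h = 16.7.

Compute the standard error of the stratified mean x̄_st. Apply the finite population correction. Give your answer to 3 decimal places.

V̂(x̄_st) = Σ W_h² (1 − n_h/N_h) s_h²/n_h, with W_h = N_h/N and N = 2200:
  stratum A: (1650/2200)²·(1 − 289/1650)·9.2²/289 = 0.135886
  stratum B: (550/2200)²·(1 − 117/550)·16.7²/117 = 0.117288
V̂(x̄_st) = 0.253174
SE(x̄_st) = √0.253174 = 0.503164

SE(x̄_st) ≈ 0.503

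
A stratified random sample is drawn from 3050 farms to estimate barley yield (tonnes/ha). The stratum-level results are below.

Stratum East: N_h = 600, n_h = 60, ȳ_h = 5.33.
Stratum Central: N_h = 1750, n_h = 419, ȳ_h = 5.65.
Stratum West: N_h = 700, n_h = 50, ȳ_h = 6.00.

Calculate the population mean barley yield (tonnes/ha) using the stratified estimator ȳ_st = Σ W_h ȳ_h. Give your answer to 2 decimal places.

N = Σ N_h = 3050. Stratum weights W_h = N_h/N.
ȳ_st = (600·5.33 + 1750·5.65 + 700·6.00) / 3050 = 5.6674

ȳ_st ≈ 5.67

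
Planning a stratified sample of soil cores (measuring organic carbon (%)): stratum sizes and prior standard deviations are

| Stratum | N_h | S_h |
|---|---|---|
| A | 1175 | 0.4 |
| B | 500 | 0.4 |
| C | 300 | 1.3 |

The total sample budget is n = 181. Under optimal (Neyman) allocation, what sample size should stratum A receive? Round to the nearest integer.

Neyman allocation: n_h = n · N_h S_h / Σ N_i S_i, with n = 181.
  stratum A: N_h·S_h = 1175·0.4 = 470.00
  stratum B: N_h·S_h = 500·0.4 = 200.00
  stratum C: N_h·S_h = 300·1.3 = 390.00
Σ N_h S_h = 1060.00
n for stratum A = 181·470.00/1060.00 = 80.255 → 80

80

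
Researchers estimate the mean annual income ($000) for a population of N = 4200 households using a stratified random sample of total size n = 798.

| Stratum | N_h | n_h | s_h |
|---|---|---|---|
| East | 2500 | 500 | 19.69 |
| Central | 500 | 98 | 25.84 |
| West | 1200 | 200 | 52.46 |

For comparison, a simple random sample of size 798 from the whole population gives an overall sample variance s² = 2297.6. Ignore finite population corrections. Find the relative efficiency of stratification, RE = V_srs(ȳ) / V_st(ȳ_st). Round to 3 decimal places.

RE ≈ 1.926

V̂(ȳ_st) = Σ W_h² s_h²/n_h, with W_h = N_h/N and N = 4200:
  stratum East: (2500/4200)²·19.69²/500 = 0.274728
  stratum Central: (500/4200)²·25.84²/98 = 0.0965607
  stratum West: (1200/4200)²·52.46²/200 = 1.12329
V_st = 1.49458
V_srs = s²/n = 2297.6/798 = 2.8792
Relative efficiency = V_srs / V_st = 2.8792/1.49458 = 1.9264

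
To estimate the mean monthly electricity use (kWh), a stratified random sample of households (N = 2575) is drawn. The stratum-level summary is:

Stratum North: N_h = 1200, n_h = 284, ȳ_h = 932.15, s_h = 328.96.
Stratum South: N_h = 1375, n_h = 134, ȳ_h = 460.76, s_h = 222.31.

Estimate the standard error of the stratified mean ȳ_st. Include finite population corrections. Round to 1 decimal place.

V̂(ȳ_st) = Σ W_h² (1 − n_h/N_h) s_h²/n_h, with W_h = N_h/N and N = 2575:
  stratum North: (1200/2575)²·(1 − 284/1200)·328.96²/284 = 63.167
  stratum South: (1375/2575)²·(1 − 134/1375)·222.31²/134 = 94.9146
V̂(ȳ_st) = 158.082
SE(ȳ_st) = √158.082 = 12.5731

SE(ȳ_st) ≈ 12.6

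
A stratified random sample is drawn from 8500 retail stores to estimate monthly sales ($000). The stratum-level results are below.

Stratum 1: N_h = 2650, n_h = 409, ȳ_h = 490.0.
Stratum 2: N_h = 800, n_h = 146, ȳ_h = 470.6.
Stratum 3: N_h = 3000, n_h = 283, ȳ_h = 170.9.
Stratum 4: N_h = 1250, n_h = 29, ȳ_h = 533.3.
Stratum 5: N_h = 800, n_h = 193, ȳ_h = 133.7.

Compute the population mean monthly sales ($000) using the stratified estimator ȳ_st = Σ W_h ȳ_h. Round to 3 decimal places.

ȳ_st ≈ 348.384

N = Σ N_h = 8500. Stratum weights W_h = N_h/N.
ȳ_st = (2650·490.0 + 800·470.6 + 3000·170.9 + 1250·533.3 + 800·133.7) / 8500 = 348.38412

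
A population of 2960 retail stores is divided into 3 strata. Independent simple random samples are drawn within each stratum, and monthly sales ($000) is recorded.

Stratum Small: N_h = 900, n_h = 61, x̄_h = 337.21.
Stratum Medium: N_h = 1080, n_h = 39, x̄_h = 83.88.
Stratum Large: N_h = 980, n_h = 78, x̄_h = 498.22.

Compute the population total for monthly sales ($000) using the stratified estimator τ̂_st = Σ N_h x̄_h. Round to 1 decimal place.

τ̂_st = Σ N_h x̄_h = 900·337.21 + 1080·83.88 + 980·498.22 = 882335.0

τ̂_st ≈ 882335.0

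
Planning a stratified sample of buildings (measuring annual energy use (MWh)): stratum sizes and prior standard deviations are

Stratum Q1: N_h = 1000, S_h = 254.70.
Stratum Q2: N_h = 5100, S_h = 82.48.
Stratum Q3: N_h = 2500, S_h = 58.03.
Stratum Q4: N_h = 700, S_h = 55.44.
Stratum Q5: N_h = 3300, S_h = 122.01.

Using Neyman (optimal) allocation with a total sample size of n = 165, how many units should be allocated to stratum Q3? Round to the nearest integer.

Neyman allocation: n_h = n · N_h S_h / Σ N_i S_i, with n = 165.
  stratum Q1: N_h·S_h = 1000·254.70 = 254700.00
  stratum Q2: N_h·S_h = 5100·82.48 = 420648.00
  stratum Q3: N_h·S_h = 2500·58.03 = 145075.00
  stratum Q4: N_h·S_h = 700·55.44 = 38808.00
  stratum Q5: N_h·S_h = 3300·122.01 = 402633.00
Σ N_h S_h = 1261864.00
n for stratum Q3 = 165·145075.00/1261864.00 = 18.970 → 19

19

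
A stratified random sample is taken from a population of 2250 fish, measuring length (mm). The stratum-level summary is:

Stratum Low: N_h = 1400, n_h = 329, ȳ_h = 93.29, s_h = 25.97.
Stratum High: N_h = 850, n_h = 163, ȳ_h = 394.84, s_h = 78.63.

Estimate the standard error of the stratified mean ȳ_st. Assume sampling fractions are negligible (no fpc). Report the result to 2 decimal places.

V̂(ȳ_st) = Σ W_h² s_h²/n_h, with W_h = N_h/N and N = 2250:
  stratum Low: (1400/2250)²·25.97²/329 = 0.793668
  stratum High: (850/2250)²·78.63²/163 = 5.4133
V̂(ȳ_st) = 6.20696
SE(ȳ_st) = √6.20696 = 2.49138

SE(ȳ_st) ≈ 2.49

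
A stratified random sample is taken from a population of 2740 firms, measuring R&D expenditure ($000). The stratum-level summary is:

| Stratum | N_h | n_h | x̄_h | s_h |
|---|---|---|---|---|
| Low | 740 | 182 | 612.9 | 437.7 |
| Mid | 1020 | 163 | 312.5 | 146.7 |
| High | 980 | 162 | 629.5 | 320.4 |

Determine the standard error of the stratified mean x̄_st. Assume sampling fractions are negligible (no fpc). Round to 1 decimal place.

SE(x̄_st) ≈ 13.3

V̂(x̄_st) = Σ W_h² s_h²/n_h, with W_h = N_h/N and N = 2740:
  stratum Low: (740/2740)²·437.7²/182 = 76.7793
  stratum Mid: (1020/2740)²·146.7²/163 = 18.2967
  stratum High: (980/2740)²·320.4²/162 = 81.0627
V̂(x̄_st) = 176.139
SE(x̄_st) = √176.139 = 13.2717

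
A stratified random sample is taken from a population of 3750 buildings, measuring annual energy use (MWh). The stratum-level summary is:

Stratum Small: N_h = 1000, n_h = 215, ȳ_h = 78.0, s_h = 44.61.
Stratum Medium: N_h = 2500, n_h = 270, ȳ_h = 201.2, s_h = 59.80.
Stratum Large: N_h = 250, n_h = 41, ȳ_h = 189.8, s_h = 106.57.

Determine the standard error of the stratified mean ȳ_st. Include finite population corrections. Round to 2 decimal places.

SE(ȳ_st) ≈ 2.61

V̂(ȳ_st) = Σ W_h² (1 − n_h/N_h) s_h²/n_h, with W_h = N_h/N and N = 3750:
  stratum Small: (1000/3750)²·(1 − 215/1000)·44.61²/215 = 0.516694
  stratum Medium: (2500/3750)²·(1 − 270/2500)·59.80²/270 = 5.25075
  stratum Large: (250/3750)²·(1 − 41/250)·106.57²/41 = 1.02922
V̂(ȳ_st) = 6.79666
SE(ȳ_st) = √6.79666 = 2.60704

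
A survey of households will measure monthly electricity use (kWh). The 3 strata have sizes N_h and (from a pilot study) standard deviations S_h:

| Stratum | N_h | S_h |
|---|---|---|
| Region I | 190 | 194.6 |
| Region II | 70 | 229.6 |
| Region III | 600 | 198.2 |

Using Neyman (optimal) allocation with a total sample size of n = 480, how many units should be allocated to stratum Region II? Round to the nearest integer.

Neyman allocation: n_h = n · N_h S_h / Σ N_i S_i, with n = 480.
  stratum Region I: N_h·S_h = 190·194.6 = 36974.00
  stratum Region II: N_h·S_h = 70·229.6 = 16072.00
  stratum Region III: N_h·S_h = 600·198.2 = 118920.00
Σ N_h S_h = 171966.00
n for stratum Region II = 480·16072.00/171966.00 = 44.861 → 45

45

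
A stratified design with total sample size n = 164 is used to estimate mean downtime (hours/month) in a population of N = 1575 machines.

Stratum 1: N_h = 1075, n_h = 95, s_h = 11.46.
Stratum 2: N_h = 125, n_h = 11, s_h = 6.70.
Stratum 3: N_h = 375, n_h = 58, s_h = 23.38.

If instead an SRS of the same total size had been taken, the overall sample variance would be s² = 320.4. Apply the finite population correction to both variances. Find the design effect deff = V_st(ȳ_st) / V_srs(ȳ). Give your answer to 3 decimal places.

deff ≈ 0.607

V̂(ȳ_st) = Σ W_h² (1 − n_h/N_h) s_h²/n_h, with W_h = N_h/N and N = 1575:
  stratum 1: (1075/1575)²·(1 − 95/1075)·11.46²/95 = 0.587109
  stratum 2: (125/1575)²·(1 − 11/125)·6.70²/11 = 0.0234429
  stratum 3: (375/1575)²·(1 − 58/375)·23.38²/58 = 0.451638
V_st = 1.06219
V_srs = (1 − 164/1575)·320.4/164 = 1.75023
deff = V_st / V_srs = 1.06219/1.75023 = 0.6069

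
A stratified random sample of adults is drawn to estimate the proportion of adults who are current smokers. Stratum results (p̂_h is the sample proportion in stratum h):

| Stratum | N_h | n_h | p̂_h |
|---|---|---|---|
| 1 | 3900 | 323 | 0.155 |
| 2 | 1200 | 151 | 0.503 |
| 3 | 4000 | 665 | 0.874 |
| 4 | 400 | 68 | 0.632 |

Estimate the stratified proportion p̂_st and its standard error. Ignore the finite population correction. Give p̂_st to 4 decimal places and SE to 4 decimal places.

p̂_st ≈ 0.5218, SE ≈ 0.0114

N = 9500; stratum weights W_h = N_h/N.
p̂_st = Σ W_h p̂_h = (3900·0.155 + 1200·0.503 + 4000·0.874 + 400·0.632)/9500 = 0.52178
V̂(p̂_st) = Σ W_h² p̂_h(1−p̂_h)/(n_h−1):
  stratum 1: (3900/9500)²·0.155·0.845/322 = 6.85511e-05
  stratum 2: (1200/9500)²·0.503·0.497/150 = 2.65918e-05
  stratum 3: (4000/9500)²·0.874·0.126/664 = 2.94027e-05
  stratum 4: (400/9500)²·0.632·0.368/67 = 6.15408e-06
V̂(p̂_st) = 0.0001307; SE = √V̂ = 0.0114324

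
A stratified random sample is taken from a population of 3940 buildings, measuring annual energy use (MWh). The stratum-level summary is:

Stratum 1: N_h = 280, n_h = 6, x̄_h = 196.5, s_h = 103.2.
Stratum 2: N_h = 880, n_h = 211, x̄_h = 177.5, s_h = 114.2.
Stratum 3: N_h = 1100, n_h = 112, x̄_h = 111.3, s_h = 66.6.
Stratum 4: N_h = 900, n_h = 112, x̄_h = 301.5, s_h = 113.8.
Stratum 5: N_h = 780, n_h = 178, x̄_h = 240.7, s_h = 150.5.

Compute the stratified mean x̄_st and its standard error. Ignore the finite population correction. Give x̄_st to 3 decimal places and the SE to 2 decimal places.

x̄_st ≈ 201.205, SE ≈ 5.11

x̄_st = Σ W_h x̄_h = (280·196.5 + 880·177.5 + 1100·111.3 + 900·301.5 + 780·240.7)/3940 = 201.20457
V̂(x̄_st) = Σ W_h² s_h²/n_h, with W_h = N_h/N and N = 3940:
  stratum 1: (280/3940)²·103.2²/6 = 8.96462
  stratum 2: (880/3940)²·114.2²/211 = 3.08335
  stratum 3: (1100/3940)²·66.6²/112 = 3.08691
  stratum 4: (900/3940)²·113.8²/112 = 6.03336
  stratum 5: (780/3940)²·150.5²/178 = 4.98712
V̂(x̄_st) = 26.1553
SE(x̄_st) = √26.1553 = 5.11423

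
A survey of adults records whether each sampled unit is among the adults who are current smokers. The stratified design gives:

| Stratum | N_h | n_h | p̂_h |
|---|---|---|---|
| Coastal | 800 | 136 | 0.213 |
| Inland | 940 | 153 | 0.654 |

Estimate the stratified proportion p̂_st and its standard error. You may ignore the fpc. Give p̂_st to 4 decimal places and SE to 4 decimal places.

p̂_st ≈ 0.4512, SE ≈ 0.0264

N = 1740; stratum weights W_h = N_h/N.
p̂_st = Σ W_h p̂_h = (800·0.213 + 940·0.654)/1740 = 0.45124
V̂(p̂_st) = Σ W_h² p̂_h(1−p̂_h)/(n_h−1):
  stratum Coastal: (800/1740)²·0.213·0.787/135 = 0.000262484
  stratum Inland: (940/1740)²·0.654·0.346/152 = 0.000434478
V̂(p̂_st) = 0.000696961; SE = √V̂ = 0.0264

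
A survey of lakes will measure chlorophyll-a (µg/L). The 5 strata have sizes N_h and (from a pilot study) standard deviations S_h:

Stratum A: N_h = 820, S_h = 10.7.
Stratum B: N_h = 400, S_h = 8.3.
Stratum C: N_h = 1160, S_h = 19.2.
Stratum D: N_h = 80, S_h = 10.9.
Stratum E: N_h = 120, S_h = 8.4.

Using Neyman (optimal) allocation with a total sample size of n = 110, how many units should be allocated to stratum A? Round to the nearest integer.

Neyman allocation: n_h = n · N_h S_h / Σ N_i S_i, with n = 110.
  stratum A: N_h·S_h = 820·10.7 = 8774.00
  stratum B: N_h·S_h = 400·8.3 = 3320.00
  stratum C: N_h·S_h = 1160·19.2 = 22272.00
  stratum D: N_h·S_h = 80·10.9 = 872.00
  stratum E: N_h·S_h = 120·8.4 = 1008.00
Σ N_h S_h = 36246.00
n for stratum A = 110·8774.00/36246.00 = 26.627 → 27

27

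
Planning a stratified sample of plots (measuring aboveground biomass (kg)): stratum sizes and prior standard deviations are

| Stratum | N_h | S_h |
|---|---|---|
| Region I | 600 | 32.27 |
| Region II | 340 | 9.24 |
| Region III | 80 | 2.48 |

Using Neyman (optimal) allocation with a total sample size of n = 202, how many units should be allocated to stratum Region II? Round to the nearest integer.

28

Neyman allocation: n_h = n · N_h S_h / Σ N_i S_i, with n = 202.
  stratum Region I: N_h·S_h = 600·32.27 = 19362.00
  stratum Region II: N_h·S_h = 340·9.24 = 3141.60
  stratum Region III: N_h·S_h = 80·2.48 = 198.40
Σ N_h S_h = 22702.00
n for stratum Region II = 202·3141.60/22702.00 = 27.954 → 28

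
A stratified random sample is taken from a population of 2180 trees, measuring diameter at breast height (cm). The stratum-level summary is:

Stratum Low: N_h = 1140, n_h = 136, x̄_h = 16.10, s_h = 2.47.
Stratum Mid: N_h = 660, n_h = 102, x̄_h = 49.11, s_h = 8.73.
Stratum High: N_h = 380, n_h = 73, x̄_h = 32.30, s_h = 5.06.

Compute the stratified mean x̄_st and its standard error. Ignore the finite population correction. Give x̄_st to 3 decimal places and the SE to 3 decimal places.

x̄_st ≈ 28.918, SE ≈ 0.302

x̄_st = Σ W_h x̄_h = (1140·16.10 + 660·49.11 + 380·32.30)/2180 = 28.91771
V̂(x̄_st) = Σ W_h² s_h²/n_h, with W_h = N_h/N and N = 2180:
  stratum Low: (1140/2180)²·2.47²/136 = 0.0122674
  stratum Mid: (660/2180)²·8.73²/102 = 0.0684862
  stratum High: (380/2180)²·5.06²/73 = 0.0106569
V̂(x̄_st) = 0.0914105
SE(x̄_st) = √0.0914105 = 0.302342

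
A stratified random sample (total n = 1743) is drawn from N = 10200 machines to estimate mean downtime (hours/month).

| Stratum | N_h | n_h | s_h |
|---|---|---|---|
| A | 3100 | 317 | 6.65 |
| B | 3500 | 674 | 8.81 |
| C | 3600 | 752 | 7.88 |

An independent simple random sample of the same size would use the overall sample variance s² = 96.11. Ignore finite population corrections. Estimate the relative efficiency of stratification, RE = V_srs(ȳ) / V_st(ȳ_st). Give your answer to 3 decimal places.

RE ≈ 1.501

V̂(ȳ_st) = Σ W_h² s_h²/n_h, with W_h = N_h/N and N = 10200:
  stratum A: (3100/10200)²·6.65²/317 = 0.0128857
  stratum B: (3500/10200)²·8.81²/674 = 0.013559
  stratum C: (3600/10200)²·7.88²/752 = 0.0102858
V_st = 0.0367305
V_srs = s²/n = 96.11/1743 = 0.0551406
Relative efficiency = V_srs / V_st = 0.0551406/0.0367305 = 1.5012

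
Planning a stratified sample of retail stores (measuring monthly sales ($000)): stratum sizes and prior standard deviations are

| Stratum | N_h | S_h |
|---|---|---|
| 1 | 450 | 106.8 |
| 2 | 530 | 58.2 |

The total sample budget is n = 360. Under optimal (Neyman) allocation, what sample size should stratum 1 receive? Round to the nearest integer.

219

Neyman allocation: n_h = n · N_h S_h / Σ N_i S_i, with n = 360.
  stratum 1: N_h·S_h = 450·106.8 = 48060.00
  stratum 2: N_h·S_h = 530·58.2 = 30846.00
Σ N_h S_h = 78906.00
n for stratum 1 = 360·48060.00/78906.00 = 219.268 → 219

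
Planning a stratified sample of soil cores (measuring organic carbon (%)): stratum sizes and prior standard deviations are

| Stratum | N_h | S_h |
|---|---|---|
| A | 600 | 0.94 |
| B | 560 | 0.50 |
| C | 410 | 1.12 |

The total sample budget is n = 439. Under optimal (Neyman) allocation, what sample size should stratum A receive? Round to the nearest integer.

190

Neyman allocation: n_h = n · N_h S_h / Σ N_i S_i, with n = 439.
  stratum A: N_h·S_h = 600·0.94 = 564.00
  stratum B: N_h·S_h = 560·0.50 = 280.00
  stratum C: N_h·S_h = 410·1.12 = 459.20
Σ N_h S_h = 1303.20
n for stratum A = 439·564.00/1303.20 = 189.991 → 190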